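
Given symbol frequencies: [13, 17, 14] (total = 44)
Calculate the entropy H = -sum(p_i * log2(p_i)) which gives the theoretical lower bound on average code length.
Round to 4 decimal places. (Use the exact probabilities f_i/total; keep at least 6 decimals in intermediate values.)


Per-symbol terms -p_i * log2(p_i) with p_i = f_i/44:
  p = 13/44 = 0.295455: log2(p) = -1.758992, -p*log2(p) = 0.519702
  p = 17/44 = 0.386364: log2(p) = -1.371969, -p*log2(p) = 0.530079
  p = 14/44 = 0.318182: log2(p) = -1.652077, -p*log2(p) = 0.525661
H = 0.519702 + 0.530079 + 0.525661 = 1.575442

H = 1.5754 bits/symbol


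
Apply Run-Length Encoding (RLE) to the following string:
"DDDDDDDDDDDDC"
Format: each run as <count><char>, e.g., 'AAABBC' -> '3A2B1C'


Scanning runs left to right:
  i=0: run of 'D' x 12 -> '12D'
  i=12: run of 'C' x 1 -> '1C'

RLE = 12D1C


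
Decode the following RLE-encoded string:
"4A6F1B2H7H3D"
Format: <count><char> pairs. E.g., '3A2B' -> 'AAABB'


Expanding each <count><char> pair:
  4A -> 'AAAA'
  6F -> 'FFFFFF'
  1B -> 'B'
  2H -> 'HH'
  7H -> 'HHHHHHH'
  3D -> 'DDD'

Decoded = AAAAFFFFFFBHHHHHHHHHDDD


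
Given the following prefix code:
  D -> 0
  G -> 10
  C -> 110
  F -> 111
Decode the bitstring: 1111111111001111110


Decoding step by step:
Bits 111 -> F
Bits 111 -> F
Bits 111 -> F
Bits 10 -> G
Bits 0 -> D
Bits 111 -> F
Bits 111 -> F
Bits 0 -> D


Decoded message: FFFGDFFD


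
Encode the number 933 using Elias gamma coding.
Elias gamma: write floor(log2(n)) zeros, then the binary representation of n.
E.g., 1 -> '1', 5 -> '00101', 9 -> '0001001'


num_bits = floor(log2(933)) + 1 = 10
leading_zeros = num_bits - 1 = 9
binary(933) = 1110100101

Elias gamma(933) = '000000000' + '1110100101' = 0000000001110100101 (19 bits)


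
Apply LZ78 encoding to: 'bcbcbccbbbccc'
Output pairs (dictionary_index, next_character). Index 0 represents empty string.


LZ78 encoding steps:
Dictionary: {0: ''}
Step 1: w='' (idx 0), next='b' -> output (0, 'b'), add 'b' as idx 1
Step 2: w='' (idx 0), next='c' -> output (0, 'c'), add 'c' as idx 2
Step 3: w='b' (idx 1), next='c' -> output (1, 'c'), add 'bc' as idx 3
Step 4: w='bc' (idx 3), next='c' -> output (3, 'c'), add 'bcc' as idx 4
Step 5: w='b' (idx 1), next='b' -> output (1, 'b'), add 'bb' as idx 5
Step 6: w='bcc' (idx 4), next='c' -> output (4, 'c'), add 'bccc' as idx 6


Encoded: [(0, 'b'), (0, 'c'), (1, 'c'), (3, 'c'), (1, 'b'), (4, 'c')]


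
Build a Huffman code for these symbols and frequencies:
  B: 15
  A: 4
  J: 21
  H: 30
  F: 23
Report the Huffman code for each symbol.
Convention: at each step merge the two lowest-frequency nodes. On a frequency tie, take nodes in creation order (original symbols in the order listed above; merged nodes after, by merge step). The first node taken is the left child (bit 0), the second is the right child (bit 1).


Huffman tree construction:
Step 1: Merge A(4) + B(15) = 19
Step 2: Merge (A+B)(19) + J(21) = 40
Step 3: Merge F(23) + H(30) = 53
Step 4: Merge ((A+B)+J)(40) + (F+H)(53) = 93
Read each symbol's code off the tree from the root (left child = 0, right child = 1).

Codes:
  B: 001 (length 3)
  A: 000 (length 3)
  J: 01 (length 2)
  H: 11 (length 2)
  F: 10 (length 2)
Average code length: 205/93 = 2.2043 bits/symbol


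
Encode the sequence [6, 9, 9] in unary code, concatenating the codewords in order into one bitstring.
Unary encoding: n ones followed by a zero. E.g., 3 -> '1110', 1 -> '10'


Encode each number as n ones followed by a terminating 0:
  6 -> 1111110 (7 bits)
  9 -> 1111111110 (10 bits)
  9 -> 1111111110 (10 bits)
Total length = 7 + 10 + 10 = 27 bits.

Unary([6, 9, 9]) = 111111011111111101111111110 (27 bits)


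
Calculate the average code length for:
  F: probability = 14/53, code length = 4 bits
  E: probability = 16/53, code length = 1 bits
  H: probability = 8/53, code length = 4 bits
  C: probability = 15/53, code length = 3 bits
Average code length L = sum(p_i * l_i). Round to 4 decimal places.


Weighted contributions p_i * l_i:
  F: (14/53) * 4 = 56/53
  E: (16/53) * 1 = 16/53
  H: (8/53) * 4 = 32/53
  C: (15/53) * 3 = 45/53
Sum = (56 + 16 + 32 + 45)/53 = 149/53

L = 149/53 = 2.8113 bits/symbol


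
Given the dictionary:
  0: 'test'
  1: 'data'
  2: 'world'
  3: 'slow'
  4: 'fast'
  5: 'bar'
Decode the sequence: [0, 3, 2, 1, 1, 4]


Look up each index in the dictionary:
  0 -> 'test'
  3 -> 'slow'
  2 -> 'world'
  1 -> 'data'
  1 -> 'data'
  4 -> 'fast'

Decoded: "test slow world data data fast"


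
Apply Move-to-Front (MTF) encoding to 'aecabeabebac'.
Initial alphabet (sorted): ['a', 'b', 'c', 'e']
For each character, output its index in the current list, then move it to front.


MTF encoding:
'a': index 0 in ['a', 'b', 'c', 'e'] -> ['a', 'b', 'c', 'e']
'e': index 3 in ['a', 'b', 'c', 'e'] -> ['e', 'a', 'b', 'c']
'c': index 3 in ['e', 'a', 'b', 'c'] -> ['c', 'e', 'a', 'b']
'a': index 2 in ['c', 'e', 'a', 'b'] -> ['a', 'c', 'e', 'b']
'b': index 3 in ['a', 'c', 'e', 'b'] -> ['b', 'a', 'c', 'e']
'e': index 3 in ['b', 'a', 'c', 'e'] -> ['e', 'b', 'a', 'c']
'a': index 2 in ['e', 'b', 'a', 'c'] -> ['a', 'e', 'b', 'c']
'b': index 2 in ['a', 'e', 'b', 'c'] -> ['b', 'a', 'e', 'c']
'e': index 2 in ['b', 'a', 'e', 'c'] -> ['e', 'b', 'a', 'c']
'b': index 1 in ['e', 'b', 'a', 'c'] -> ['b', 'e', 'a', 'c']
'a': index 2 in ['b', 'e', 'a', 'c'] -> ['a', 'b', 'e', 'c']
'c': index 3 in ['a', 'b', 'e', 'c'] -> ['c', 'a', 'b', 'e']


Output: [0, 3, 3, 2, 3, 3, 2, 2, 2, 1, 2, 3]


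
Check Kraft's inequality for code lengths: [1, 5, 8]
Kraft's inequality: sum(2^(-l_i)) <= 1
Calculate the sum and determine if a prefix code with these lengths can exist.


Sum = 2^(-1) + 2^(-5) + 2^(-8)
    = 0.5 + 0.03125 + 0.00390625
    = 137/256 = 0.53515625
Since 0.53515625 <= 1, Kraft's inequality IS satisfied.
A prefix code with these lengths CAN exist.

Kraft sum = 0.53515625. Satisfied.


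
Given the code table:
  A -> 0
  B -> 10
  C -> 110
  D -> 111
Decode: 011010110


Decoding:
0 -> A
110 -> C
10 -> B
110 -> C


Result: ACBC


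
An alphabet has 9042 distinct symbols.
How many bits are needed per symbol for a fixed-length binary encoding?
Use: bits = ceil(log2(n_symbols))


log2(9042) = 13.1424
Bracket: 2^13 = 8192 < 9042 <= 2^14 = 16384
So ceil(log2(9042)) = 14

bits = ceil(log2(9042)) = ceil(13.1424) = 14 bits


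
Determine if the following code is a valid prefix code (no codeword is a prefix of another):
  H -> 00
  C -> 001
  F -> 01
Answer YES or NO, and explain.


Checking each pair (does one codeword prefix another?):
  H='00' vs C='001': prefix -- VIOLATION

NO -- this is NOT a valid prefix code. H (00) is a prefix of C (001).


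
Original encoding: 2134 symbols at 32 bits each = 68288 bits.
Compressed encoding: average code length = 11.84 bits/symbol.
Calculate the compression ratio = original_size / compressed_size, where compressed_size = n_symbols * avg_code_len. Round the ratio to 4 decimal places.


original_size = n_symbols * orig_bits = 2134 * 32 = 68288 bits
compressed_size = n_symbols * avg_code_len = 2134 * 11.84 = 25266.56 bits
ratio = original_size / compressed_size = 68288 / 25266.56 = 2.7027

Compression ratio = 2.7027


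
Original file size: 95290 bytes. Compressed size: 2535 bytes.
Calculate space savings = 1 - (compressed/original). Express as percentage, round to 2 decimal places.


ratio = compressed/original = 2535/95290 = 0.026603
savings = 1 - ratio = 1 - 0.026603 = 0.973397
as a percentage: 0.973397 * 100 = 97.34%

Space savings = 1 - 2535/95290 = 97.34%


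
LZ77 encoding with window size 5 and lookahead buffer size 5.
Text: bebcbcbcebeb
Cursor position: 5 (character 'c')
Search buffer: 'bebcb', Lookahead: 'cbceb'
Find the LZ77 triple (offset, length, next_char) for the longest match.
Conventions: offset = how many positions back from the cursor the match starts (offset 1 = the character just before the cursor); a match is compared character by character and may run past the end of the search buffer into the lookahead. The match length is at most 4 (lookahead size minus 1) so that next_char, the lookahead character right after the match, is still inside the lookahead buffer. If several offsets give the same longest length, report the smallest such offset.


Try each offset into the search buffer:
  offset=1 (pos 4, char 'b'): match length 0
  offset=2 (pos 3, char 'c'): match length 3
  offset=3 (pos 2, char 'b'): match length 0
  offset=4 (pos 1, char 'e'): match length 0
  offset=5 (pos 0, char 'b'): match length 0
Longest match has length 3 at offset 2.
next_char = character at position 5 + 3 = 8 -> 'e'

Best match: offset=2, length=3 (matching 'cbc' starting at position 3)
LZ77 triple: (2, 3, 'e')


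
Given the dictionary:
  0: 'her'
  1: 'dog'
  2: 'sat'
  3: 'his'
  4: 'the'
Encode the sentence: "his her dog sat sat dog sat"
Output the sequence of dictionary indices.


Look up each word in the dictionary:
  'his' -> 3
  'her' -> 0
  'dog' -> 1
  'sat' -> 2
  'sat' -> 2
  'dog' -> 1
  'sat' -> 2

Encoded: [3, 0, 1, 2, 2, 1, 2]


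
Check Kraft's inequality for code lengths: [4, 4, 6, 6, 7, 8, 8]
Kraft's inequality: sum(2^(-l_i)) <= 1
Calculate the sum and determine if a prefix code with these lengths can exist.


Sum = 2^(-4) + 2^(-4) + 2^(-6) + 2^(-6) + 2^(-7) + 2^(-8) + 2^(-8)
    = 0.0625 + 0.0625 + 0.015625 + 0.015625 + 0.0078125 + 0.00390625 + 0.00390625
    = 44/256 = 0.171875
Since 0.171875 <= 1, Kraft's inequality IS satisfied.
A prefix code with these lengths CAN exist.

Kraft sum = 0.171875. Satisfied.


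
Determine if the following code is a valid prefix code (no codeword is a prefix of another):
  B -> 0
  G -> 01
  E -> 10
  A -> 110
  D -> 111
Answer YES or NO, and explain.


Checking each pair (does one codeword prefix another?):
  B='0' vs G='01': prefix -- VIOLATION

NO -- this is NOT a valid prefix code. B (0) is a prefix of G (01).


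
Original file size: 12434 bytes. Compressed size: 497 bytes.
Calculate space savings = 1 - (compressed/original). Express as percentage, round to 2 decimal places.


ratio = compressed/original = 497/12434 = 0.039971
savings = 1 - ratio = 1 - 0.039971 = 0.960029
as a percentage: 0.960029 * 100 = 96.0%

Space savings = 1 - 497/12434 = 96.0%


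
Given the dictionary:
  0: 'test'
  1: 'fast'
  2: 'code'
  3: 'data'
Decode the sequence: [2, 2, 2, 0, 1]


Look up each index in the dictionary:
  2 -> 'code'
  2 -> 'code'
  2 -> 'code'
  0 -> 'test'
  1 -> 'fast'

Decoded: "code code code test fast"


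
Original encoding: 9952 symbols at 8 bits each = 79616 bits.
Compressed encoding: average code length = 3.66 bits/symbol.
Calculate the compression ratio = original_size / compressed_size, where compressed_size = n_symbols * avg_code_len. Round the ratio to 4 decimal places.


original_size = n_symbols * orig_bits = 9952 * 8 = 79616 bits
compressed_size = n_symbols * avg_code_len = 9952 * 3.66 = 36424.32 bits
ratio = original_size / compressed_size = 79616 / 36424.32 = 2.1858

Compression ratio = 2.1858


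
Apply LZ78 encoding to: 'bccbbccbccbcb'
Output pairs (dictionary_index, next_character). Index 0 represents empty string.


LZ78 encoding steps:
Dictionary: {0: ''}
Step 1: w='' (idx 0), next='b' -> output (0, 'b'), add 'b' as idx 1
Step 2: w='' (idx 0), next='c' -> output (0, 'c'), add 'c' as idx 2
Step 3: w='c' (idx 2), next='b' -> output (2, 'b'), add 'cb' as idx 3
Step 4: w='b' (idx 1), next='c' -> output (1, 'c'), add 'bc' as idx 4
Step 5: w='cb' (idx 3), next='c' -> output (3, 'c'), add 'cbc' as idx 5
Step 6: w='cbc' (idx 5), next='b' -> output (5, 'b'), add 'cbcb' as idx 6


Encoded: [(0, 'b'), (0, 'c'), (2, 'b'), (1, 'c'), (3, 'c'), (5, 'b')]


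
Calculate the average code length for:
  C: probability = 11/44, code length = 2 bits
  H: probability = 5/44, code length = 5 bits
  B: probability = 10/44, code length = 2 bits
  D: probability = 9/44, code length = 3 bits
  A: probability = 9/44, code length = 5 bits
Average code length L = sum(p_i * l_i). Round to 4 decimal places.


Weighted contributions p_i * l_i:
  C: (11/44) * 2 = 22/44
  H: (5/44) * 5 = 25/44
  B: (10/44) * 2 = 20/44
  D: (9/44) * 3 = 27/44
  A: (9/44) * 5 = 45/44
Sum = (22 + 25 + 20 + 27 + 45)/44 = 139/44

L = 139/44 = 3.1591 bits/symbol


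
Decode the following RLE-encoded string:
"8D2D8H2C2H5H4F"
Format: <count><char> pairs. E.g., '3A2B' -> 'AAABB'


Expanding each <count><char> pair:
  8D -> 'DDDDDDDD'
  2D -> 'DD'
  8H -> 'HHHHHHHH'
  2C -> 'CC'
  2H -> 'HH'
  5H -> 'HHHHH'
  4F -> 'FFFF'

Decoded = DDDDDDDDDDHHHHHHHHCCHHHHHHHFFFF


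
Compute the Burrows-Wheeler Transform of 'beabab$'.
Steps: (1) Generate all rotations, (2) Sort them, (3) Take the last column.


Rotations (sorted):
  0: $beabab -> last char: b
  1: ab$beab -> last char: b
  2: abab$be -> last char: e
  3: b$beaba -> last char: a
  4: bab$bea -> last char: a
  5: beabab$ -> last char: $
  6: eabab$b -> last char: b


BWT = bbeaa$b


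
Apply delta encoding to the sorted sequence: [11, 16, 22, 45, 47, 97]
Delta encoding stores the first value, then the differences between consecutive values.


First value: 11
Deltas:
  16 - 11 = 5
  22 - 16 = 6
  45 - 22 = 23
  47 - 45 = 2
  97 - 47 = 50


Delta encoded: [11, 5, 6, 23, 2, 50]


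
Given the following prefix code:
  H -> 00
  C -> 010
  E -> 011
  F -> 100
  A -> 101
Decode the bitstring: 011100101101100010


Decoding step by step:
Bits 011 -> E
Bits 100 -> F
Bits 101 -> A
Bits 101 -> A
Bits 100 -> F
Bits 010 -> C


Decoded message: EFAAFC


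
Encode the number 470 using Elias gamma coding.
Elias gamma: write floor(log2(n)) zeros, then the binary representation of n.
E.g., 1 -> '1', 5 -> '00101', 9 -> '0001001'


num_bits = floor(log2(470)) + 1 = 9
leading_zeros = num_bits - 1 = 8
binary(470) = 111010110

Elias gamma(470) = '00000000' + '111010110' = 00000000111010110 (17 bits)


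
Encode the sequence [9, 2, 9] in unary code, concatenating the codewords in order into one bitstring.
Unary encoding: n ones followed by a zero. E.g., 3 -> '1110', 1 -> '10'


Encode each number as n ones followed by a terminating 0:
  9 -> 1111111110 (10 bits)
  2 -> 110 (3 bits)
  9 -> 1111111110 (10 bits)
Total length = 10 + 3 + 10 = 23 bits.

Unary([9, 2, 9]) = 11111111101101111111110 (23 bits)


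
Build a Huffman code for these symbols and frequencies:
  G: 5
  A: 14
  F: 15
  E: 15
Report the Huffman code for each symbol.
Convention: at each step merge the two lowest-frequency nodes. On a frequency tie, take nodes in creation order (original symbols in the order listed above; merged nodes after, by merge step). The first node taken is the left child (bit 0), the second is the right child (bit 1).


Huffman tree construction:
Step 1: Merge G(5) + A(14) = 19
Step 2: Merge F(15) + E(15) = 30
Step 3: Merge (G+A)(19) + (F+E)(30) = 49
Read each symbol's code off the tree from the root (left child = 0, right child = 1).

Codes:
  G: 00 (length 2)
  A: 01 (length 2)
  F: 10 (length 2)
  E: 11 (length 2)
Average code length: 98/49 = 2.0000 bits/symbol


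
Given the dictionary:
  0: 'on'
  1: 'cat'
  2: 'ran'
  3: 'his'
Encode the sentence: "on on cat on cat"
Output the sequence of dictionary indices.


Look up each word in the dictionary:
  'on' -> 0
  'on' -> 0
  'cat' -> 1
  'on' -> 0
  'cat' -> 1

Encoded: [0, 0, 1, 0, 1]


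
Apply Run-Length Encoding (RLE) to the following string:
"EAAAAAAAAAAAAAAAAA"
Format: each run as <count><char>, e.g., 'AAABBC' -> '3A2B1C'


Scanning runs left to right:
  i=0: run of 'E' x 1 -> '1E'
  i=1: run of 'A' x 17 -> '17A'

RLE = 1E17A


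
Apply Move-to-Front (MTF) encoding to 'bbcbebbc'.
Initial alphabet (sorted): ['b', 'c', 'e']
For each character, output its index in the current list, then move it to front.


MTF encoding:
'b': index 0 in ['b', 'c', 'e'] -> ['b', 'c', 'e']
'b': index 0 in ['b', 'c', 'e'] -> ['b', 'c', 'e']
'c': index 1 in ['b', 'c', 'e'] -> ['c', 'b', 'e']
'b': index 1 in ['c', 'b', 'e'] -> ['b', 'c', 'e']
'e': index 2 in ['b', 'c', 'e'] -> ['e', 'b', 'c']
'b': index 1 in ['e', 'b', 'c'] -> ['b', 'e', 'c']
'b': index 0 in ['b', 'e', 'c'] -> ['b', 'e', 'c']
'c': index 2 in ['b', 'e', 'c'] -> ['c', 'b', 'e']


Output: [0, 0, 1, 1, 2, 1, 0, 2]


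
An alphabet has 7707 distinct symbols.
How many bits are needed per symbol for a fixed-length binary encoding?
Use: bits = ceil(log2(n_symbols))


log2(7707) = 12.912
Bracket: 2^12 = 4096 < 7707 <= 2^13 = 8192
So ceil(log2(7707)) = 13

bits = ceil(log2(7707)) = ceil(12.912) = 13 bits


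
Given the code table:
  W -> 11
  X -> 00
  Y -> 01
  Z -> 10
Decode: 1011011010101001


Decoding:
10 -> Z
11 -> W
01 -> Y
10 -> Z
10 -> Z
10 -> Z
10 -> Z
01 -> Y


Result: ZWYZZZZY


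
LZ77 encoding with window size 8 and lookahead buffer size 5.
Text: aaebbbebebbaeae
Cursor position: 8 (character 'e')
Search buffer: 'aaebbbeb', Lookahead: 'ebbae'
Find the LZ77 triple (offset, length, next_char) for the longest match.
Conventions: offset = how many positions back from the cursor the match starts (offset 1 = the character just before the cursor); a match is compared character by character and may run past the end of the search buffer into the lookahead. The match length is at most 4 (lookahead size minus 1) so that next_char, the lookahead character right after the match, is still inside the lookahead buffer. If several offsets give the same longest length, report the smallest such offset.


Try each offset into the search buffer:
  offset=1 (pos 7, char 'b'): match length 0
  offset=2 (pos 6, char 'e'): match length 2
  offset=3 (pos 5, char 'b'): match length 0
  offset=4 (pos 4, char 'b'): match length 0
  offset=5 (pos 3, char 'b'): match length 0
  offset=6 (pos 2, char 'e'): match length 3
  offset=7 (pos 1, char 'a'): match length 0
  offset=8 (pos 0, char 'a'): match length 0
Longest match has length 3 at offset 6.
next_char = character at position 8 + 3 = 11 -> 'a'

Best match: offset=6, length=3 (matching 'ebb' starting at position 2)
LZ77 triple: (6, 3, 'a')


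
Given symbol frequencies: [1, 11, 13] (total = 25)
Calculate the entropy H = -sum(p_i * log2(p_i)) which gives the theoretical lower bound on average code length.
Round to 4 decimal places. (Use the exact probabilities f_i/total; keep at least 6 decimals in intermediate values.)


Per-symbol terms -p_i * log2(p_i) with p_i = f_i/25:
  p = 1/25 = 0.040000: log2(p) = -4.643856, -p*log2(p) = 0.185754
  p = 11/25 = 0.440000: log2(p) = -1.184425, -p*log2(p) = 0.521147
  p = 13/25 = 0.520000: log2(p) = -0.943416, -p*log2(p) = 0.490577
H = 0.185754 + 0.521147 + 0.490577 = 1.197478

H = 1.1975 bits/symbol


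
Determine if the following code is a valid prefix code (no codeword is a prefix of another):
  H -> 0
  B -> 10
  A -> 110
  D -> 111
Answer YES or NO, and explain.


Checking each pair (does one codeword prefix another?):
  H='0' vs B='10': no prefix
  H='0' vs A='110': no prefix
  H='0' vs D='111': no prefix
  B='10' vs H='0': no prefix
  B='10' vs A='110': no prefix
  B='10' vs D='111': no prefix
  A='110' vs H='0': no prefix
  A='110' vs B='10': no prefix
  A='110' vs D='111': no prefix
  D='111' vs H='0': no prefix
  D='111' vs B='10': no prefix
  D='111' vs A='110': no prefix
No violation found over all pairs.

YES -- this is a valid prefix code. No codeword is a prefix of any other codeword.


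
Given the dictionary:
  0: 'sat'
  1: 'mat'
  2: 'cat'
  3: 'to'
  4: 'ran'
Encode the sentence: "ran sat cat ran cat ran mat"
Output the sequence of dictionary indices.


Look up each word in the dictionary:
  'ran' -> 4
  'sat' -> 0
  'cat' -> 2
  'ran' -> 4
  'cat' -> 2
  'ran' -> 4
  'mat' -> 1

Encoded: [4, 0, 2, 4, 2, 4, 1]


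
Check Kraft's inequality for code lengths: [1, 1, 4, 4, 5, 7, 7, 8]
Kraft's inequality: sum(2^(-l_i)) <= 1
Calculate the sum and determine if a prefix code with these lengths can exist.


Sum = 2^(-1) + 2^(-1) + 2^(-4) + 2^(-4) + 2^(-5) + 2^(-7) + 2^(-7) + 2^(-8)
    = 0.5 + 0.5 + 0.0625 + 0.0625 + 0.03125 + 0.0078125 + 0.0078125 + 0.00390625
    = 301/256 = 1.17578125
Since 1.17578125 > 1, Kraft's inequality is NOT satisfied.
A prefix code with these lengths CANNOT exist.

Kraft sum = 1.17578125. Not satisfied.


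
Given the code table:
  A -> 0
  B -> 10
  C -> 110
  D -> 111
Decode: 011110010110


Decoding:
0 -> A
111 -> D
10 -> B
0 -> A
10 -> B
110 -> C


Result: ADBABC


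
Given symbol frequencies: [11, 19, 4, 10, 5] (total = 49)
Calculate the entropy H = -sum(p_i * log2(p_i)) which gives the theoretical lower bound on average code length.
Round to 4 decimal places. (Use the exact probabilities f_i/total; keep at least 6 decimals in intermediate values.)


Per-symbol terms -p_i * log2(p_i) with p_i = f_i/49:
  p = 11/49 = 0.224490: log2(p) = -2.155278, -p*log2(p) = 0.483838
  p = 19/49 = 0.387755: log2(p) = -1.366782, -p*log2(p) = 0.529977
  p = 4/49 = 0.081633: log2(p) = -3.614710, -p*log2(p) = 0.295078
  p = 10/49 = 0.204082: log2(p) = -2.292782, -p*log2(p) = 0.467915
  p = 5/49 = 0.102041: log2(p) = -3.292782, -p*log2(p) = 0.335998
H = 0.483838 + 0.529977 + 0.295078 + 0.467915 + 0.335998 = 2.112806

H = 2.1128 bits/symbol


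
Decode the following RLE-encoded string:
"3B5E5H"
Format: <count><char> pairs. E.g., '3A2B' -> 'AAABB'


Expanding each <count><char> pair:
  3B -> 'BBB'
  5E -> 'EEEEE'
  5H -> 'HHHHH'

Decoded = BBBEEEEEHHHHH


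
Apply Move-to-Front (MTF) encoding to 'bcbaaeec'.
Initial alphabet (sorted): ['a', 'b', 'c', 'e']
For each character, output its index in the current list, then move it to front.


MTF encoding:
'b': index 1 in ['a', 'b', 'c', 'e'] -> ['b', 'a', 'c', 'e']
'c': index 2 in ['b', 'a', 'c', 'e'] -> ['c', 'b', 'a', 'e']
'b': index 1 in ['c', 'b', 'a', 'e'] -> ['b', 'c', 'a', 'e']
'a': index 2 in ['b', 'c', 'a', 'e'] -> ['a', 'b', 'c', 'e']
'a': index 0 in ['a', 'b', 'c', 'e'] -> ['a', 'b', 'c', 'e']
'e': index 3 in ['a', 'b', 'c', 'e'] -> ['e', 'a', 'b', 'c']
'e': index 0 in ['e', 'a', 'b', 'c'] -> ['e', 'a', 'b', 'c']
'c': index 3 in ['e', 'a', 'b', 'c'] -> ['c', 'e', 'a', 'b']


Output: [1, 2, 1, 2, 0, 3, 0, 3]


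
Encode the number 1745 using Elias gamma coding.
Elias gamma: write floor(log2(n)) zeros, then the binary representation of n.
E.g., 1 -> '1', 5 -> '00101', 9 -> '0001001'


num_bits = floor(log2(1745)) + 1 = 11
leading_zeros = num_bits - 1 = 10
binary(1745) = 11011010001

Elias gamma(1745) = '0000000000' + '11011010001' = 000000000011011010001 (21 bits)


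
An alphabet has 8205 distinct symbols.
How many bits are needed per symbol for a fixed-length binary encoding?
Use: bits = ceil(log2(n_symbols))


log2(8205) = 13.0023
Bracket: 2^13 = 8192 < 8205 <= 2^14 = 16384
So ceil(log2(8205)) = 14

bits = ceil(log2(8205)) = ceil(13.0023) = 14 bits


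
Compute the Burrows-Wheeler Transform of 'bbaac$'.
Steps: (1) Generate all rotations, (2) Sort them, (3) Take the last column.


Rotations (sorted):
  0: $bbaac -> last char: c
  1: aac$bb -> last char: b
  2: ac$bba -> last char: a
  3: baac$b -> last char: b
  4: bbaac$ -> last char: $
  5: c$bbaa -> last char: a


BWT = cbab$a


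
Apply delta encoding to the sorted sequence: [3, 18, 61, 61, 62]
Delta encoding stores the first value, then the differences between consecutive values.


First value: 3
Deltas:
  18 - 3 = 15
  61 - 18 = 43
  61 - 61 = 0
  62 - 61 = 1


Delta encoded: [3, 15, 43, 0, 1]


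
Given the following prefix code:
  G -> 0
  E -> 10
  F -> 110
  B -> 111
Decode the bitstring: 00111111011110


Decoding step by step:
Bits 0 -> G
Bits 0 -> G
Bits 111 -> B
Bits 111 -> B
Bits 0 -> G
Bits 111 -> B
Bits 10 -> E


Decoded message: GGBBGBE


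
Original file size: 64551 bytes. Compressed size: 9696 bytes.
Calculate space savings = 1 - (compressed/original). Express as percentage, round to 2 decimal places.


ratio = compressed/original = 9696/64551 = 0.150207
savings = 1 - ratio = 1 - 0.150207 = 0.849793
as a percentage: 0.849793 * 100 = 84.98%

Space savings = 1 - 9696/64551 = 84.98%


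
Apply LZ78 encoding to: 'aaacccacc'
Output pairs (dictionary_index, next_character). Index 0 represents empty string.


LZ78 encoding steps:
Dictionary: {0: ''}
Step 1: w='' (idx 0), next='a' -> output (0, 'a'), add 'a' as idx 1
Step 2: w='a' (idx 1), next='a' -> output (1, 'a'), add 'aa' as idx 2
Step 3: w='' (idx 0), next='c' -> output (0, 'c'), add 'c' as idx 3
Step 4: w='c' (idx 3), next='c' -> output (3, 'c'), add 'cc' as idx 4
Step 5: w='a' (idx 1), next='c' -> output (1, 'c'), add 'ac' as idx 5
Step 6: w='c' (idx 3), end of input -> output (3, '')


Encoded: [(0, 'a'), (1, 'a'), (0, 'c'), (3, 'c'), (1, 'c'), (3, '')]


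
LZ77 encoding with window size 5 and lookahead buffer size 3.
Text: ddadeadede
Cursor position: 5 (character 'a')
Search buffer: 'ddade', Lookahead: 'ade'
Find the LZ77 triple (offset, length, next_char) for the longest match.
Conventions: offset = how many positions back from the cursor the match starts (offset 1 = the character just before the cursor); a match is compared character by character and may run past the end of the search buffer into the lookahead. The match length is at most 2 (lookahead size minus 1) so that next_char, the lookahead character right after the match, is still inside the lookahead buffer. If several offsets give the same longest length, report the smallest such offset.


Try each offset into the search buffer:
  offset=1 (pos 4, char 'e'): match length 0
  offset=2 (pos 3, char 'd'): match length 0
  offset=3 (pos 2, char 'a'): match length 2
  offset=4 (pos 1, char 'd'): match length 0
  offset=5 (pos 0, char 'd'): match length 0
Longest match has length 2 at offset 3.
next_char = character at position 5 + 2 = 7 -> 'e'

Best match: offset=3, length=2 (matching 'ad' starting at position 2)
LZ77 triple: (3, 2, 'e')


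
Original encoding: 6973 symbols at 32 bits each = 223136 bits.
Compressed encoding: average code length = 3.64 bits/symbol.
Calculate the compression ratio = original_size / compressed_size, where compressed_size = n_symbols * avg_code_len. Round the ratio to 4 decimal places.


original_size = n_symbols * orig_bits = 6973 * 32 = 223136 bits
compressed_size = n_symbols * avg_code_len = 6973 * 3.64 = 25381.72 bits
ratio = original_size / compressed_size = 223136 / 25381.72 = 8.7912

Compression ratio = 8.7912


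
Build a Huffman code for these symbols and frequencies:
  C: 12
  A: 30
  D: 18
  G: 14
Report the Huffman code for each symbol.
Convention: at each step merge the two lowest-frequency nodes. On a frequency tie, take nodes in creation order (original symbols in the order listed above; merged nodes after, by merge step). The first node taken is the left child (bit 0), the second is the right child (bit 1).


Huffman tree construction:
Step 1: Merge C(12) + G(14) = 26
Step 2: Merge D(18) + (C+G)(26) = 44
Step 3: Merge A(30) + (D+(C+G))(44) = 74
Read each symbol's code off the tree from the root (left child = 0, right child = 1).

Codes:
  C: 110 (length 3)
  A: 0 (length 1)
  D: 10 (length 2)
  G: 111 (length 3)
Average code length: 144/74 = 1.9459 bits/symbol


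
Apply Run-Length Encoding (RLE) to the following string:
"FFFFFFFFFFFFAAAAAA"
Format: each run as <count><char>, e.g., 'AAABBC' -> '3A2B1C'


Scanning runs left to right:
  i=0: run of 'F' x 12 -> '12F'
  i=12: run of 'A' x 6 -> '6A'

RLE = 12F6A


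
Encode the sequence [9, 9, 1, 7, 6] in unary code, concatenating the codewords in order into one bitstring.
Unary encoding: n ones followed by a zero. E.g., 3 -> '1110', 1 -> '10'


Encode each number as n ones followed by a terminating 0:
  9 -> 1111111110 (10 bits)
  9 -> 1111111110 (10 bits)
  1 -> 10 (2 bits)
  7 -> 11111110 (8 bits)
  6 -> 1111110 (7 bits)
Total length = 10 + 10 + 2 + 8 + 7 = 37 bits.

Unary([9, 9, 1, 7, 6]) = 1111111110111111111010111111101111110 (37 bits)


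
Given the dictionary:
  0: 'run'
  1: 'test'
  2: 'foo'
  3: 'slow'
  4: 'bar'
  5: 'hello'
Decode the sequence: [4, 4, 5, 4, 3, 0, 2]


Look up each index in the dictionary:
  4 -> 'bar'
  4 -> 'bar'
  5 -> 'hello'
  4 -> 'bar'
  3 -> 'slow'
  0 -> 'run'
  2 -> 'foo'

Decoded: "bar bar hello bar slow run foo"


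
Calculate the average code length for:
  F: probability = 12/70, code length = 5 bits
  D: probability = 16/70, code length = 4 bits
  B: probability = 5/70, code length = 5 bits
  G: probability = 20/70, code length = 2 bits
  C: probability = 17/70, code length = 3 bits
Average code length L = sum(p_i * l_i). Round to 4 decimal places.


Weighted contributions p_i * l_i:
  F: (12/70) * 5 = 60/70
  D: (16/70) * 4 = 64/70
  B: (5/70) * 5 = 25/70
  G: (20/70) * 2 = 40/70
  C: (17/70) * 3 = 51/70
Sum = (60 + 64 + 25 + 40 + 51)/70 = 240/70

L = 240/70 = 3.4286 bits/symbol


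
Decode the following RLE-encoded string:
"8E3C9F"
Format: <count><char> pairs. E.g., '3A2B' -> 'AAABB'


Expanding each <count><char> pair:
  8E -> 'EEEEEEEE'
  3C -> 'CCC'
  9F -> 'FFFFFFFFF'

Decoded = EEEEEEEECCCFFFFFFFFF


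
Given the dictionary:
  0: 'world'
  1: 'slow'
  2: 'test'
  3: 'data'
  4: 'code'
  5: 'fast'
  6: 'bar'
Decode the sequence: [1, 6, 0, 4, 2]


Look up each index in the dictionary:
  1 -> 'slow'
  6 -> 'bar'
  0 -> 'world'
  4 -> 'code'
  2 -> 'test'

Decoded: "slow bar world code test"


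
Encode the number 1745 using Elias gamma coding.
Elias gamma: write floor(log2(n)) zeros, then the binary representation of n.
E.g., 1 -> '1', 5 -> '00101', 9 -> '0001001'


num_bits = floor(log2(1745)) + 1 = 11
leading_zeros = num_bits - 1 = 10
binary(1745) = 11011010001

Elias gamma(1745) = '0000000000' + '11011010001' = 000000000011011010001 (21 bits)


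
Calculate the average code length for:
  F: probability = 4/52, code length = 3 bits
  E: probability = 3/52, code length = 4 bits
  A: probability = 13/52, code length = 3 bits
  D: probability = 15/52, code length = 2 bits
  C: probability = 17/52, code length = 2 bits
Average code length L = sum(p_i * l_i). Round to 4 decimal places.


Weighted contributions p_i * l_i:
  F: (4/52) * 3 = 12/52
  E: (3/52) * 4 = 12/52
  A: (13/52) * 3 = 39/52
  D: (15/52) * 2 = 30/52
  C: (17/52) * 2 = 34/52
Sum = (12 + 12 + 39 + 30 + 34)/52 = 127/52

L = 127/52 = 2.4423 bits/symbol


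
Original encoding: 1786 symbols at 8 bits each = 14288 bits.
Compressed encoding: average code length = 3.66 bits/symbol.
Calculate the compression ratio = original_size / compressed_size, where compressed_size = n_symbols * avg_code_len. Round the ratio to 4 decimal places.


original_size = n_symbols * orig_bits = 1786 * 8 = 14288 bits
compressed_size = n_symbols * avg_code_len = 1786 * 3.66 = 6536.76 bits
ratio = original_size / compressed_size = 14288 / 6536.76 = 2.1858

Compression ratio = 2.1858


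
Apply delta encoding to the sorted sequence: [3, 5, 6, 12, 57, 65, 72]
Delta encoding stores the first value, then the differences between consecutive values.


First value: 3
Deltas:
  5 - 3 = 2
  6 - 5 = 1
  12 - 6 = 6
  57 - 12 = 45
  65 - 57 = 8
  72 - 65 = 7


Delta encoded: [3, 2, 1, 6, 45, 8, 7]


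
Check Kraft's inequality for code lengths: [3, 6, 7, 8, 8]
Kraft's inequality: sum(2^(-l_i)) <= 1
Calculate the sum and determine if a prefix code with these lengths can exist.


Sum = 2^(-3) + 2^(-6) + 2^(-7) + 2^(-8) + 2^(-8)
    = 0.125 + 0.015625 + 0.0078125 + 0.00390625 + 0.00390625
    = 40/256 = 0.15625
Since 0.15625 <= 1, Kraft's inequality IS satisfied.
A prefix code with these lengths CAN exist.

Kraft sum = 0.15625. Satisfied.


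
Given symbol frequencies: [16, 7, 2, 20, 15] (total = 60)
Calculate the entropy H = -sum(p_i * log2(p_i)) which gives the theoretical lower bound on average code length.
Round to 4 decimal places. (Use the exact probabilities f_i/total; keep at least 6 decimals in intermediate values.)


Per-symbol terms -p_i * log2(p_i) with p_i = f_i/60:
  p = 16/60 = 0.266667: log2(p) = -1.906891, -p*log2(p) = 0.508504
  p = 7/60 = 0.116667: log2(p) = -3.099536, -p*log2(p) = 0.361612
  p = 2/60 = 0.033333: log2(p) = -4.906891, -p*log2(p) = 0.163563
  p = 20/60 = 0.333333: log2(p) = -1.584963, -p*log2(p) = 0.528321
  p = 15/60 = 0.250000: log2(p) = -2.000000, -p*log2(p) = 0.500000
H = 0.508504 + 0.361612 + 0.163563 + 0.528321 + 0.500000 = 2.062000

H = 2.062 bits/symbol


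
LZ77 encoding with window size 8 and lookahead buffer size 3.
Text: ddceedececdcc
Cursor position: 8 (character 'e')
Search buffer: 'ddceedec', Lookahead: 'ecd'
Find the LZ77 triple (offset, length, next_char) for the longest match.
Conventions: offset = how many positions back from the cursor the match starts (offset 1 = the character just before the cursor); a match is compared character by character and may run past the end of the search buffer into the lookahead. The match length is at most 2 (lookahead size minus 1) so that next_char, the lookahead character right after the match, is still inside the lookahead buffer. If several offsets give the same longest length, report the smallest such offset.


Try each offset into the search buffer:
  offset=1 (pos 7, char 'c'): match length 0
  offset=2 (pos 6, char 'e'): match length 2
  offset=3 (pos 5, char 'd'): match length 0
  offset=4 (pos 4, char 'e'): match length 1
  offset=5 (pos 3, char 'e'): match length 1
  offset=6 (pos 2, char 'c'): match length 0
  offset=7 (pos 1, char 'd'): match length 0
  offset=8 (pos 0, char 'd'): match length 0
Longest match has length 2 at offset 2.
next_char = character at position 8 + 2 = 10 -> 'd'

Best match: offset=2, length=2 (matching 'ec' starting at position 6)
LZ77 triple: (2, 2, 'd')


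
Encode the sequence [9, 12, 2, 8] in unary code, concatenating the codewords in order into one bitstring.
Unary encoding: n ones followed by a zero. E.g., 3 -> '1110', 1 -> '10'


Encode each number as n ones followed by a terminating 0:
  9 -> 1111111110 (10 bits)
  12 -> 1111111111110 (13 bits)
  2 -> 110 (3 bits)
  8 -> 111111110 (9 bits)
Total length = 10 + 13 + 3 + 9 = 35 bits.

Unary([9, 12, 2, 8]) = 11111111101111111111110110111111110 (35 bits)


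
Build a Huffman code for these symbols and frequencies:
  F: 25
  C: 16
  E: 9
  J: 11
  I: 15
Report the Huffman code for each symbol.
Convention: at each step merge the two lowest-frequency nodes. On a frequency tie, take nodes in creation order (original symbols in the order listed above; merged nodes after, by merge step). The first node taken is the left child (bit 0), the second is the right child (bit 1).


Huffman tree construction:
Step 1: Merge E(9) + J(11) = 20
Step 2: Merge I(15) + C(16) = 31
Step 3: Merge (E+J)(20) + F(25) = 45
Step 4: Merge (I+C)(31) + ((E+J)+F)(45) = 76
Read each symbol's code off the tree from the root (left child = 0, right child = 1).

Codes:
  F: 11 (length 2)
  C: 01 (length 2)
  E: 100 (length 3)
  J: 101 (length 3)
  I: 00 (length 2)
Average code length: 172/76 = 2.2632 bits/symbol


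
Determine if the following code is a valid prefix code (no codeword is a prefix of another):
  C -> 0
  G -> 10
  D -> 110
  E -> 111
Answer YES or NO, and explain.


Checking each pair (does one codeword prefix another?):
  C='0' vs G='10': no prefix
  C='0' vs D='110': no prefix
  C='0' vs E='111': no prefix
  G='10' vs C='0': no prefix
  G='10' vs D='110': no prefix
  G='10' vs E='111': no prefix
  D='110' vs C='0': no prefix
  D='110' vs G='10': no prefix
  D='110' vs E='111': no prefix
  E='111' vs C='0': no prefix
  E='111' vs G='10': no prefix
  E='111' vs D='110': no prefix
No violation found over all pairs.

YES -- this is a valid prefix code. No codeword is a prefix of any other codeword.


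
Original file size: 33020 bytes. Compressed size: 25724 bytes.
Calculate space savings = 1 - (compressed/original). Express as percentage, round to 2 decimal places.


ratio = compressed/original = 25724/33020 = 0.779043
savings = 1 - ratio = 1 - 0.779043 = 0.220957
as a percentage: 0.220957 * 100 = 22.1%

Space savings = 1 - 25724/33020 = 22.1%


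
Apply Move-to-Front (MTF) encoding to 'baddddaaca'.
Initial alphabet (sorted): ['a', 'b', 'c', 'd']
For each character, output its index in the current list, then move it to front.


MTF encoding:
'b': index 1 in ['a', 'b', 'c', 'd'] -> ['b', 'a', 'c', 'd']
'a': index 1 in ['b', 'a', 'c', 'd'] -> ['a', 'b', 'c', 'd']
'd': index 3 in ['a', 'b', 'c', 'd'] -> ['d', 'a', 'b', 'c']
'd': index 0 in ['d', 'a', 'b', 'c'] -> ['d', 'a', 'b', 'c']
'd': index 0 in ['d', 'a', 'b', 'c'] -> ['d', 'a', 'b', 'c']
'd': index 0 in ['d', 'a', 'b', 'c'] -> ['d', 'a', 'b', 'c']
'a': index 1 in ['d', 'a', 'b', 'c'] -> ['a', 'd', 'b', 'c']
'a': index 0 in ['a', 'd', 'b', 'c'] -> ['a', 'd', 'b', 'c']
'c': index 3 in ['a', 'd', 'b', 'c'] -> ['c', 'a', 'd', 'b']
'a': index 1 in ['c', 'a', 'd', 'b'] -> ['a', 'c', 'd', 'b']


Output: [1, 1, 3, 0, 0, 0, 1, 0, 3, 1]


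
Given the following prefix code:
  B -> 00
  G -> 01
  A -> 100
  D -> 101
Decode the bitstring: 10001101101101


Decoding step by step:
Bits 100 -> A
Bits 01 -> G
Bits 101 -> D
Bits 101 -> D
Bits 101 -> D


Decoded message: AGDDD


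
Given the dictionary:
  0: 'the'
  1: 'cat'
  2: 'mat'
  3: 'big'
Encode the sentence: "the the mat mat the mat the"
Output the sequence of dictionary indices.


Look up each word in the dictionary:
  'the' -> 0
  'the' -> 0
  'mat' -> 2
  'mat' -> 2
  'the' -> 0
  'mat' -> 2
  'the' -> 0

Encoded: [0, 0, 2, 2, 0, 2, 0]


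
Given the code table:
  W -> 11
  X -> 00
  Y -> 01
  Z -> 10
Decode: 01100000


Decoding:
01 -> Y
10 -> Z
00 -> X
00 -> X


Result: YZXX


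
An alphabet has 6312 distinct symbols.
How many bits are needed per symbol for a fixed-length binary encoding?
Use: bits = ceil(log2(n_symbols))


log2(6312) = 12.6239
Bracket: 2^12 = 4096 < 6312 <= 2^13 = 8192
So ceil(log2(6312)) = 13

bits = ceil(log2(6312)) = ceil(12.6239) = 13 bits


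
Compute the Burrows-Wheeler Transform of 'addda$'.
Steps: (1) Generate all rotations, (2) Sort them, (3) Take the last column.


Rotations (sorted):
  0: $addda -> last char: a
  1: a$addd -> last char: d
  2: addda$ -> last char: $
  3: da$add -> last char: d
  4: dda$ad -> last char: d
  5: ddda$a -> last char: a


BWT = ad$dda


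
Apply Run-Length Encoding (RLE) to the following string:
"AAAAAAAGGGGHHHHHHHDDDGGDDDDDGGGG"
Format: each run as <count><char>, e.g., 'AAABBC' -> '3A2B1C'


Scanning runs left to right:
  i=0: run of 'A' x 7 -> '7A'
  i=7: run of 'G' x 4 -> '4G'
  i=11: run of 'H' x 7 -> '7H'
  i=18: run of 'D' x 3 -> '3D'
  i=21: run of 'G' x 2 -> '2G'
  i=23: run of 'D' x 5 -> '5D'
  i=28: run of 'G' x 4 -> '4G'

RLE = 7A4G7H3D2G5D4G


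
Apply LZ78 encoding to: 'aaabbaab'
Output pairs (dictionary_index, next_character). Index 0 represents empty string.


LZ78 encoding steps:
Dictionary: {0: ''}
Step 1: w='' (idx 0), next='a' -> output (0, 'a'), add 'a' as idx 1
Step 2: w='a' (idx 1), next='a' -> output (1, 'a'), add 'aa' as idx 2
Step 3: w='' (idx 0), next='b' -> output (0, 'b'), add 'b' as idx 3
Step 4: w='b' (idx 3), next='a' -> output (3, 'a'), add 'ba' as idx 4
Step 5: w='a' (idx 1), next='b' -> output (1, 'b'), add 'ab' as idx 5


Encoded: [(0, 'a'), (1, 'a'), (0, 'b'), (3, 'a'), (1, 'b')]


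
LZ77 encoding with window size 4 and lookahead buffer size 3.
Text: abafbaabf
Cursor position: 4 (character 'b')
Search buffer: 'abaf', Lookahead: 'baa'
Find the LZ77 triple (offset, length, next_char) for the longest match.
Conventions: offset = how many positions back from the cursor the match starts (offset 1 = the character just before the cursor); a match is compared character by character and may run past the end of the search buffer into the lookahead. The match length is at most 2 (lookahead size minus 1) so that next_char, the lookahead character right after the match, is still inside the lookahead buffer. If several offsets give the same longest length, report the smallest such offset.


Try each offset into the search buffer:
  offset=1 (pos 3, char 'f'): match length 0
  offset=2 (pos 2, char 'a'): match length 0
  offset=3 (pos 1, char 'b'): match length 2
  offset=4 (pos 0, char 'a'): match length 0
Longest match has length 2 at offset 3.
next_char = character at position 4 + 2 = 6 -> 'a'

Best match: offset=3, length=2 (matching 'ba' starting at position 1)
LZ77 triple: (3, 2, 'a')
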